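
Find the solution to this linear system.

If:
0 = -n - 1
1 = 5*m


Then:
m = 1/5
n = -1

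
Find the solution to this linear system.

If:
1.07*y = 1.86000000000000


Then:
y = 1.74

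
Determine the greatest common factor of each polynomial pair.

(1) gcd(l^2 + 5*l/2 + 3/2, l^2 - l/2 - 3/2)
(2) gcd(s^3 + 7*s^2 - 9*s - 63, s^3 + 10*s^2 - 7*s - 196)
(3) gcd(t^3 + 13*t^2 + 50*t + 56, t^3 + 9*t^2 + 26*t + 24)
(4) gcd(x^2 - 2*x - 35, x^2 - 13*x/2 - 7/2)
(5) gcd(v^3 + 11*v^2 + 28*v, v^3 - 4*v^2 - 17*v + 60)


(1) = gcd((l + 1)*(l + 3/2), (l - 3/2)*(l + 1)) = l + 1
(2) = s + 7
(3) = t^2 + 6*t + 8
(4) = gcd((x - 7)*(x + 5), (x - 7)*(x + 1/2)) = x - 7
(5) = v + 4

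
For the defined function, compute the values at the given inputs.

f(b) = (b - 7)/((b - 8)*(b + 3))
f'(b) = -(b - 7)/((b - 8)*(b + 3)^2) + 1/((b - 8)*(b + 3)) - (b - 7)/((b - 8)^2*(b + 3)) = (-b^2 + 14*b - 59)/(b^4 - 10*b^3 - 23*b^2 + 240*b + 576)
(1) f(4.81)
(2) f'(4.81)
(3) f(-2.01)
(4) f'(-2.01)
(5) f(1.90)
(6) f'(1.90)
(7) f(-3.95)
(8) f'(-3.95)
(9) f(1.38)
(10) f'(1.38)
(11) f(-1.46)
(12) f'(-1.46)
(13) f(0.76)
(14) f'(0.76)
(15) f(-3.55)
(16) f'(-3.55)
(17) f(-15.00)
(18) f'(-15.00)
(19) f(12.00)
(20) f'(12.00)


(1) = 0.09
(2) = -0.02
(3) = 0.91
(4) = -0.93
(5) = 0.17
(6) = -0.04
(7) = -0.96
(8) = -1.01
(9) = 0.19
(10) = -0.05
(11) = 0.58
(12) = -0.38
(13) = 0.23
(14) = -0.07
(15) = -1.66
(16) = -3.01
(17) = -0.08
(18) = -0.01
(19) = 0.08
(20) = -0.01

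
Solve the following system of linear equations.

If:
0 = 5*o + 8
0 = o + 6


Then:
No Solution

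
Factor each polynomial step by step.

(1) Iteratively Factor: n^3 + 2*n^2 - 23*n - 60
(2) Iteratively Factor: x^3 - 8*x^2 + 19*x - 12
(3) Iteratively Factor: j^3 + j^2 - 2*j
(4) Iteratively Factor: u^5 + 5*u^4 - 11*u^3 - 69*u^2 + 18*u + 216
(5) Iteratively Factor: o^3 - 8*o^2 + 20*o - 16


(1) = (n - 5)*(n^2 + 7*n + 12) = (n - 5)*(n + 4)*(n + 3)
(2) = (x - 4)*(x^2 - 4*x + 3) = (x - 4)*(x - 3)*(x - 1)
(3) = (j + 2)*(j^2 - j) = (j - 1)*(j + 2)*(j)
(4) = (u + 4)*(u^4 + u^3 - 15*u^2 - 9*u + 54) = (u + 3)*(u + 4)*(u^3 - 2*u^2 - 9*u + 18) = (u - 3)*(u + 3)*(u + 4)*(u^2 + u - 6) = (u - 3)*(u + 3)^2*(u + 4)*(u - 2)
(5) = (o - 2)*(o^2 - 6*o + 8) = (o - 4)*(o - 2)*(o - 2)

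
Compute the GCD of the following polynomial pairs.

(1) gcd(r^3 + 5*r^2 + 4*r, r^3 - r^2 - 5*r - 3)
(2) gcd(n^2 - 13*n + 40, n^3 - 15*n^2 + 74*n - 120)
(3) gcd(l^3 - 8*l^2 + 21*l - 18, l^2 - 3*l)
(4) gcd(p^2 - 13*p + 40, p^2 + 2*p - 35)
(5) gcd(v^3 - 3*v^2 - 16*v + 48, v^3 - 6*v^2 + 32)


(1) = r + 1
(2) = n - 5
(3) = gcd((l - 3)^2*(l - 2), l*(l - 3)) = l - 3
(4) = gcd((p - 8)*(p - 5), (p - 5)*(p + 7)) = p - 5
(5) = v - 4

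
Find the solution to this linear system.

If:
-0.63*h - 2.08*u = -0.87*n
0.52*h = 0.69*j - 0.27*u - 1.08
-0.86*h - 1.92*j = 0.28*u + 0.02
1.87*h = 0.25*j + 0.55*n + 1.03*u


Then:
h = -1.00
j = 0.54
n = -2.37
u = -0.69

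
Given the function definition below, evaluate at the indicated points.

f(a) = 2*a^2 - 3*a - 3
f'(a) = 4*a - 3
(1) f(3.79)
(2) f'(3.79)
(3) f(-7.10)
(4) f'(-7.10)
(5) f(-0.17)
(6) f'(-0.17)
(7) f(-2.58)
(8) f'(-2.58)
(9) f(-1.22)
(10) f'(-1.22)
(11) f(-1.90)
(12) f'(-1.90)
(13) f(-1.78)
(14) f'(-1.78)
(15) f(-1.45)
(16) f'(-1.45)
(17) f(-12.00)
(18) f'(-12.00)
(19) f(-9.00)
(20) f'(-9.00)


(1) = 14.36
(2) = 12.16
(3) = 119.12
(4) = -31.40
(5) = -2.43
(6) = -3.68
(7) = 18.05
(8) = -13.32
(9) = 3.64
(10) = -7.88
(11) = 9.92
(12) = -10.60
(13) = 8.68
(14) = -10.12
(15) = 5.55
(16) = -8.80
(17) = 321.00
(18) = -51.00
(19) = 186.00
(20) = -39.00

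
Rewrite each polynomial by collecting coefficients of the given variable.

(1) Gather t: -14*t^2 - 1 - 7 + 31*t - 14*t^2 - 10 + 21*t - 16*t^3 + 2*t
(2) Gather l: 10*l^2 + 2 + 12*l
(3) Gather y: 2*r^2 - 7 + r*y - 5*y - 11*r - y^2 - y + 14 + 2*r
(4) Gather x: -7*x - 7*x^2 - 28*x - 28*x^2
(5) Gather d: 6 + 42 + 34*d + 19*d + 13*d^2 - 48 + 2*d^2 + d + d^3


(1) = -16*t^3 - 28*t^2 + 54*t - 18
(2) = 10*l^2 + 12*l + 2
(3) = 2*r^2 - 9*r - y^2 + y*(r - 6) + 7
(4) = -35*x^2 - 35*x
(5) = d^3 + 15*d^2 + 54*d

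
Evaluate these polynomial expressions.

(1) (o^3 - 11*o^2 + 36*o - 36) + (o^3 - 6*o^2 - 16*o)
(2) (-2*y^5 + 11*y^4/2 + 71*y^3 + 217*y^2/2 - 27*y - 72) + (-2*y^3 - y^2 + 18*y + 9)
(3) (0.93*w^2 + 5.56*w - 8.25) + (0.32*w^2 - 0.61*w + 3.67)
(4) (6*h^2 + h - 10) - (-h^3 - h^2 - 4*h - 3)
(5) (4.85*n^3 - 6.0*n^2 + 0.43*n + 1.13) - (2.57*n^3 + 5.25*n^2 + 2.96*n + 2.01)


(1) = 2*o^3 - 17*o^2 + 20*o - 36
(2) = -2*y^5 + 11*y^4/2 + 69*y^3 + 215*y^2/2 - 9*y - 63
(3) = 1.25*w^2 + 4.95*w - 4.58
(4) = h^3 + 7*h^2 + 5*h - 7
(5) = 2.28*n^3 - 11.25*n^2 - 2.53*n - 0.88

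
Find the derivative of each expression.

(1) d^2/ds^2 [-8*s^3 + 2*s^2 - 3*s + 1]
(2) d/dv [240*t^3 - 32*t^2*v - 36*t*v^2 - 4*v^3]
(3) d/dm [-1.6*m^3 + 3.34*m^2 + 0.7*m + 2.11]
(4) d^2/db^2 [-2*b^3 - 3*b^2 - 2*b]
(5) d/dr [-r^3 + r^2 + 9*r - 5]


(1) = 4 - 48*s
(2) = -32*t^2 - 72*t*v - 12*v^2
(3) = -4.8*m^2 + 6.68*m + 0.7
(4) = -12*b - 6
(5) = -3*r^2 + 2*r + 9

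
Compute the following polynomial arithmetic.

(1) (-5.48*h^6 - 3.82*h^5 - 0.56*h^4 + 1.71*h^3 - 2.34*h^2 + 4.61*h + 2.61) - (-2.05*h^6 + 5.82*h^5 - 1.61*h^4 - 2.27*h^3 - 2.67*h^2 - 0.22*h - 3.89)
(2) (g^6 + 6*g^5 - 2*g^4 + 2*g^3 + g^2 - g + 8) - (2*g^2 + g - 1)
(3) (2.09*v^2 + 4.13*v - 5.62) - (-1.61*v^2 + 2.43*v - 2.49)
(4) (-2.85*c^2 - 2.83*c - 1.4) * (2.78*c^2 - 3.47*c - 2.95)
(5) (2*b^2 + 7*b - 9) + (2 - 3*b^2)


(1) = -3.43*h^6 - 9.64*h^5 + 1.05*h^4 + 3.98*h^3 + 0.33*h^2 + 4.83*h + 6.5
(2) = g^6 + 6*g^5 - 2*g^4 + 2*g^3 - g^2 - 2*g + 9
(3) = 3.7*v^2 + 1.7*v - 3.13
(4) = -7.923*c^4 + 2.0221*c^3 + 14.3356*c^2 + 13.2065*c + 4.13
(5) = -b^2 + 7*b - 7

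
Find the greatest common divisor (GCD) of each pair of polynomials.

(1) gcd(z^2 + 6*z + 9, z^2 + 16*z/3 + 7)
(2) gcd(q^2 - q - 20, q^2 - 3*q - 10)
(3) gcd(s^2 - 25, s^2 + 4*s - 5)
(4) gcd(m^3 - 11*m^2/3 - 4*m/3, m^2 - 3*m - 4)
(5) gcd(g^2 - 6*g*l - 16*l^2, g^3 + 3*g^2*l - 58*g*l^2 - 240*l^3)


(1) = gcd((z + 3)^2, (z + 7/3)*(z + 3)) = z + 3
(2) = gcd((q - 5)*(q + 4), (q - 5)*(q + 2)) = q - 5
(3) = s + 5
(4) = gcd(m*(m - 4)*(m + 1/3), (m - 4)*(m + 1)) = m - 4
(5) = g - 8*l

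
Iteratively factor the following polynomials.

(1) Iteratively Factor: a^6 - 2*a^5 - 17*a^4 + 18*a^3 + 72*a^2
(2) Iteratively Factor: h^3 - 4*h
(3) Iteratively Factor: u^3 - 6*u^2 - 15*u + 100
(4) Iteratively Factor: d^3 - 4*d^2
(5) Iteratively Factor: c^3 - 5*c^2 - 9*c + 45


(1) = (a)*(a^5 - 2*a^4 - 17*a^3 + 18*a^2 + 72*a) = a^2*(a^4 - 2*a^3 - 17*a^2 + 18*a + 72) = a^2*(a + 3)*(a^3 - 5*a^2 - 2*a + 24) = a^2*(a - 3)*(a + 3)*(a^2 - 2*a - 8) = a^2*(a - 3)*(a + 2)*(a + 3)*(a - 4)
(2) = (h - 2)*(h^2 + 2*h) = h*(h - 2)*(h + 2)
(3) = (u - 5)*(u^2 - u - 20) = (u - 5)*(u + 4)*(u - 5)
(4) = (d)*(d^2 - 4*d) = d*(d - 4)*(d)
(5) = (c - 3)*(c^2 - 2*c - 15) = (c - 3)*(c + 3)*(c - 5)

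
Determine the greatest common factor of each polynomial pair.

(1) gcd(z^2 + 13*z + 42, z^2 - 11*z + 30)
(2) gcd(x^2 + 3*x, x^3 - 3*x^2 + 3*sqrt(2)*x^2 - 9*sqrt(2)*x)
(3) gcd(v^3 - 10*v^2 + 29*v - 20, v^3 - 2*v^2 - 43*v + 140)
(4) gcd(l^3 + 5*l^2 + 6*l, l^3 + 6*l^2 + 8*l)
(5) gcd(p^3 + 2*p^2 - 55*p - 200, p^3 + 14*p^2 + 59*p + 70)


(1) = 1
(2) = gcd(x*(x + 3), x*(x - 3)*(x + 3*sqrt(2))) = x
(3) = gcd((v - 5)*(v - 4)*(v - 1), (v - 5)*(v - 4)*(v + 7)) = v^2 - 9*v + 20
(4) = l^2 + 2*l
(5) = p + 5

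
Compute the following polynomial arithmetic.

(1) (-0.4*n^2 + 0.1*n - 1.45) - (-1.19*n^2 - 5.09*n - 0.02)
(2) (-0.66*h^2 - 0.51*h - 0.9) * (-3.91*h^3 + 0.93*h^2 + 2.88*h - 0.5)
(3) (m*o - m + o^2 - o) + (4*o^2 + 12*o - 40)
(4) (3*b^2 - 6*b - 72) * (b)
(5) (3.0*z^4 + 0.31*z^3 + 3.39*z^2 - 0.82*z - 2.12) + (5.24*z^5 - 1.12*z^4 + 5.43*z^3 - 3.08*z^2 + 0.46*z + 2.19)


(1) = 0.79*n^2 + 5.19*n - 1.43
(2) = 2.5806*h^5 + 1.3803*h^4 + 1.1439*h^3 - 1.9758*h^2 - 2.337*h + 0.45
(3) = m*o - m + 5*o^2 + 11*o - 40
(4) = 3*b^3 - 6*b^2 - 72*b
(5) = 5.24*z^5 + 1.88*z^4 + 5.74*z^3 + 0.31*z^2 - 0.36*z + 0.07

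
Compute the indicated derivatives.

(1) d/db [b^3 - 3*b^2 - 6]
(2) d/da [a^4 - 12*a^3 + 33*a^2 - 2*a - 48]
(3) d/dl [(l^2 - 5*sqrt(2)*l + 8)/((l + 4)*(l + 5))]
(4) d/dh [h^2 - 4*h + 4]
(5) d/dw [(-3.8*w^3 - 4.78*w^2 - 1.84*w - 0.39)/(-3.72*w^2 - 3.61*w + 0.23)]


(1) = 3*b*(b - 2)
(2) = 4*a^3 - 36*a^2 + 66*a - 2
(3) = (5*sqrt(2)*l^2 + 9*l^2 + 24*l - 100*sqrt(2) - 72)/(l^4 + 18*l^3 + 121*l^2 + 360*l + 400)
(4) = 2*h - 4
(5) = (14.136*w^4 + 27.436*w^3 + 7.789*w^2 - 5.1004*w - 1.8311)/(13.8384*w^4 + 26.8584*w^3 + 11.3209*w^2 - 1.6606*w + 0.0529)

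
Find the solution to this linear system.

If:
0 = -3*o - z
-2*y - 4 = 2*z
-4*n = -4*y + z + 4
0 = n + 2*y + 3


Then:
n = -19/13
o = 16/39
y = -10/13
z = -16/13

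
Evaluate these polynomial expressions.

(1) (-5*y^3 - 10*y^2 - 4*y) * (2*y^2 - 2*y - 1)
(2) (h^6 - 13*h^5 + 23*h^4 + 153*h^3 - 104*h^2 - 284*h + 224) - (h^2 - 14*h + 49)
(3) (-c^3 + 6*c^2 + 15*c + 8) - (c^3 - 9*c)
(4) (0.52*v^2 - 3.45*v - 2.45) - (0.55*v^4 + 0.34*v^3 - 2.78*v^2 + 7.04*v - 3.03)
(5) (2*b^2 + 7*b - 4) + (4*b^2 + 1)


(1) = -10*y^5 - 10*y^4 + 17*y^3 + 18*y^2 + 4*y
(2) = h^6 - 13*h^5 + 23*h^4 + 153*h^3 - 105*h^2 - 270*h + 175
(3) = -2*c^3 + 6*c^2 + 24*c + 8
(4) = -0.55*v^4 - 0.34*v^3 + 3.3*v^2 - 10.49*v + 0.58
(5) = 6*b^2 + 7*b - 3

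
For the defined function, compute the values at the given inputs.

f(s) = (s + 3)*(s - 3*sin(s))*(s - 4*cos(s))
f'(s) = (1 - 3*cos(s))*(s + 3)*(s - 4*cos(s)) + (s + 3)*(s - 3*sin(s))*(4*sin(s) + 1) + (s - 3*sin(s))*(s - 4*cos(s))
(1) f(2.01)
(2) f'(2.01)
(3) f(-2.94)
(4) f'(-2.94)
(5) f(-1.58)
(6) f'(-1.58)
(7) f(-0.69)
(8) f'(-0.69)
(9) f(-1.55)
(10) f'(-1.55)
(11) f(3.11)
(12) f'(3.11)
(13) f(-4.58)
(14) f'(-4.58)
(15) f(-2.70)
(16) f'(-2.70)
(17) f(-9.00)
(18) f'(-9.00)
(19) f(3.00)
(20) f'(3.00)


(1) = -13.11
(2) = 23.37
(3) = -0.14
(4) = -2.09
(5) = -3.11
(6) = -10.49
(7) = -10.64
(8) = 2.50
(9) = -3.43
(10) = -10.89
(11) = 130.95
(12) = 215.84
(13) = -48.36
(14) = 98.80
(15) = -0.39
(16) = 0.02
(17) = -249.47
(18) = 131.34
(19) = 107.60
(20) = 207.91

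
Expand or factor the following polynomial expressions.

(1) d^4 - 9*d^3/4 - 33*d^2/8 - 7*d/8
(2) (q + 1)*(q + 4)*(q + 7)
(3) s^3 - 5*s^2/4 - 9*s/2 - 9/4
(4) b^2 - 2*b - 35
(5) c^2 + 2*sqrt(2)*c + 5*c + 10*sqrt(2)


(1) = d*(d - 7/2)*(d + 1/4)*(d + 1)
(2) = q^3 + 12*q^2 + 39*q + 28
(3) = (s - 3)*(s + 3/4)*(s + 1)
(4) = (b - 7)*(b + 5)
(5) = (c + 5)*(c + 2*sqrt(2))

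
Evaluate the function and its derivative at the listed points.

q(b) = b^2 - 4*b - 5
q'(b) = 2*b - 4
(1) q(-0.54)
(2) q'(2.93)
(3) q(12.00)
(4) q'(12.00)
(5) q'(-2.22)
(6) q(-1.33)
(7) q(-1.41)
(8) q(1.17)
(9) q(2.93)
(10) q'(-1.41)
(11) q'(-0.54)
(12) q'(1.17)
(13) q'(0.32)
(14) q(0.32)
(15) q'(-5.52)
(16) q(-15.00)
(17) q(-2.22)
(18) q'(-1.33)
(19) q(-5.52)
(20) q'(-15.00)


(1) = -2.55
(2) = 1.86
(3) = 91.00
(4) = 20.00
(5) = -8.44
(6) = 2.09
(7) = 2.63
(8) = -8.31
(9) = -8.14
(10) = -6.82
(11) = -5.08
(12) = -1.66
(13) = -3.36
(14) = -6.18
(15) = -15.04
(16) = 280.00
(17) = 8.81
(18) = -6.66
(19) = 47.55
(20) = -34.00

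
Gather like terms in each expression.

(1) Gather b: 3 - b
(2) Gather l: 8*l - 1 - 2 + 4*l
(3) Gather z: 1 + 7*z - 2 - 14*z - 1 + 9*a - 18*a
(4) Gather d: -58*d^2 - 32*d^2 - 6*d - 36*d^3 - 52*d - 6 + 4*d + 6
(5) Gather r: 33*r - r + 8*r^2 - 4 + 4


(1) = 3 - b
(2) = 12*l - 3
(3) = -9*a - 7*z - 2
(4) = -36*d^3 - 90*d^2 - 54*d
(5) = 8*r^2 + 32*r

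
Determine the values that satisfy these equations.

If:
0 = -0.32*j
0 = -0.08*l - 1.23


Then:
j = 0.00
l = -15.38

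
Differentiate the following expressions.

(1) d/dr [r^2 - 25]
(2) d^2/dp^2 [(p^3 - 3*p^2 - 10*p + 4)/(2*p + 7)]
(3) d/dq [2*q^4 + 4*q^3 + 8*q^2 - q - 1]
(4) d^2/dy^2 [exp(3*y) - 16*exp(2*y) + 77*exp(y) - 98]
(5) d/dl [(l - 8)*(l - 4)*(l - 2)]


(1) = 2*r
(2) = 2*(4*p^3 + 42*p^2 + 147*p + 9)/(8*p^3 + 84*p^2 + 294*p + 343)
(3) = 8*q^3 + 12*q^2 + 16*q - 1
(4) = (9*exp(2*y) - 64*exp(y) + 77)*exp(y)
(5) = 3*l^2 - 28*l + 56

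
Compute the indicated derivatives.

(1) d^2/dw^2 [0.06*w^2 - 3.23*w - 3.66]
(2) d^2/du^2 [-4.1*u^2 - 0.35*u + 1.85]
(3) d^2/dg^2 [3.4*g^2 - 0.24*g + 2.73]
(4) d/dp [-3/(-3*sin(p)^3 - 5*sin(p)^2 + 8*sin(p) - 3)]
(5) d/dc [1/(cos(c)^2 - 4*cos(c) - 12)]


(1) = 0.120000000000000
(2) = -8.20000000000000
(3) = 6.80000000000000
(4) = 3*(-9*sin(p)^2 - 10*sin(p) + 8)*cos(p)/(3*sin(p)^3 + 5*sin(p)^2 - 8*sin(p) + 3)^2
(5) = 2*(cos(c) - 2)*sin(c)/(sin(c)^2 + 4*cos(c) + 11)^2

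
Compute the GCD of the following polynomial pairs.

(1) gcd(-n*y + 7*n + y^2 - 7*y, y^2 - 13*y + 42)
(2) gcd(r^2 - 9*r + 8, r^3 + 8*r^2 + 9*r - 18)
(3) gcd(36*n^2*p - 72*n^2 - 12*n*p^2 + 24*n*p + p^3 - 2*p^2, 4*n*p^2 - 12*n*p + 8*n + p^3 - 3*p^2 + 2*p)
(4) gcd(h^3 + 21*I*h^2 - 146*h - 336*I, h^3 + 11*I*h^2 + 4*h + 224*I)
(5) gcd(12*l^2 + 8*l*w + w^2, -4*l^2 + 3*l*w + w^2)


(1) = gcd((-n + y)*(y - 7), (y - 7)*(y - 6)) = y - 7
(2) = gcd((r - 8)*(r - 1), (r - 1)*(r + 3)*(r + 6)) = r - 1
(3) = gcd((-6*n + p)^2*(p - 2), (4*n + p)*(p - 2)*(p - 1)) = p - 2
(4) = gcd((h + 6*I)*(h + 7*I)*(h + 8*I), (h - 4*I)*(h + 7*I)*(h + 8*I)) = h^2 + 15*I*h - 56
(5) = gcd((2*l + w)*(6*l + w), (-l + w)*(4*l + w)) = 1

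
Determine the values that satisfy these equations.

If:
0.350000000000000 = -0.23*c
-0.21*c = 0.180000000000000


Then:
No Solution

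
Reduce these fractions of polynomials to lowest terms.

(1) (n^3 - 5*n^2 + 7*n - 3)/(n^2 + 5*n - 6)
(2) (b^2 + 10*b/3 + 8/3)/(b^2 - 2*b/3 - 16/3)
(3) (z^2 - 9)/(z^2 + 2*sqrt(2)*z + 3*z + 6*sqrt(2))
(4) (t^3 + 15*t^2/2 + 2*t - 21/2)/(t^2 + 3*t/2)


(1) = (n^2 - 4*n + 3)/(n + 6)
(2) = (3*b + 4)/(3*b - 8)
(3) = (z - 3)/(z + 2*sqrt(2))
(4) = (t^2 + 6*t - 7)/t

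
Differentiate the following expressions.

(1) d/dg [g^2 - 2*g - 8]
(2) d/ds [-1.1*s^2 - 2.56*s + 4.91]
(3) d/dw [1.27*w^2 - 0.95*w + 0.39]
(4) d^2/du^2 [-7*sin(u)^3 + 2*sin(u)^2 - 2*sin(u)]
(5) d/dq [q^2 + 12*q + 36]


(1) = 2*g - 2
(2) = -2.2*s - 2.56
(3) = 2.54*w - 0.95
(4) = 63*sin(u)^3 - 8*sin(u)^2 - 40*sin(u) + 4
(5) = 2*q + 12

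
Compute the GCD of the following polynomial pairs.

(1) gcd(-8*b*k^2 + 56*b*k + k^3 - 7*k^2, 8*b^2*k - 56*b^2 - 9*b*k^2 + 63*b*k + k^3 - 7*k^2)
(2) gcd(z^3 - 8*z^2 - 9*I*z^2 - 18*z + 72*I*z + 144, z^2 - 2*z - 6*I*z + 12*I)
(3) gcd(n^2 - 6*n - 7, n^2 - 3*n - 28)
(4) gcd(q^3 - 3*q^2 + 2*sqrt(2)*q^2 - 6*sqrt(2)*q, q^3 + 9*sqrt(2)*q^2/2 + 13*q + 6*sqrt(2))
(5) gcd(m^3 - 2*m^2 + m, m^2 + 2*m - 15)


(1) = 8*b*k - 56*b - k^2 + 7*k
(2) = z - 6*I
(3) = n - 7
(4) = gcd(q*(q - 3)*(q + 2*sqrt(2)), (q + sqrt(2))*(q + 3*sqrt(2)/2)*(q + 2*sqrt(2))) = q + 2*sqrt(2)
(5) = 1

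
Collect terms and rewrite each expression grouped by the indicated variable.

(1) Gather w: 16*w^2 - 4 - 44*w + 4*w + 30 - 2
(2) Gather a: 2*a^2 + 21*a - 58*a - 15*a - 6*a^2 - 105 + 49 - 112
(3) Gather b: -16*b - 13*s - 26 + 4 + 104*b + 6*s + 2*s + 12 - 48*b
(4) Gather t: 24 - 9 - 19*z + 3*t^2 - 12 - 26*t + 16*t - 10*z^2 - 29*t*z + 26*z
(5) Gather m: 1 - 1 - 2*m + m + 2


(1) = 16*w^2 - 40*w + 24
(2) = -4*a^2 - 52*a - 168
(3) = 40*b - 5*s - 10
(4) = 3*t^2 + t*(-29*z - 10) - 10*z^2 + 7*z + 3
(5) = 2 - m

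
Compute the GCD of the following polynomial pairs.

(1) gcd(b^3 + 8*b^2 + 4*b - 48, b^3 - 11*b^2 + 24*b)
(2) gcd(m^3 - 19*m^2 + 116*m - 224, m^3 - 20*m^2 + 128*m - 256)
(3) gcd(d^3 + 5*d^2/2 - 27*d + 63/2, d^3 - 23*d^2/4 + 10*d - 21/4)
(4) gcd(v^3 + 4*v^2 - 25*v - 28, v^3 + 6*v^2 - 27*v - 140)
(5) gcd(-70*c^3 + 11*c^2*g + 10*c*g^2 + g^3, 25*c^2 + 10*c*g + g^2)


(1) = gcd((b - 2)*(b + 4)*(b + 6), b*(b - 8)*(b - 3)) = 1
(2) = gcd((m - 8)*(m - 7)*(m - 4), (m - 8)^2*(m - 4)) = m^2 - 12*m + 32
(3) = gcd((d - 3)*(d - 3/2)*(d + 7), (d - 3)*(d - 7/4)*(d - 1)) = d - 3
(4) = gcd((v - 4)*(v + 1)*(v + 7), (v - 5)*(v + 4)*(v + 7)) = v + 7
(5) = gcd((-2*c + g)*(5*c + g)*(7*c + g), (5*c + g)^2) = 5*c + g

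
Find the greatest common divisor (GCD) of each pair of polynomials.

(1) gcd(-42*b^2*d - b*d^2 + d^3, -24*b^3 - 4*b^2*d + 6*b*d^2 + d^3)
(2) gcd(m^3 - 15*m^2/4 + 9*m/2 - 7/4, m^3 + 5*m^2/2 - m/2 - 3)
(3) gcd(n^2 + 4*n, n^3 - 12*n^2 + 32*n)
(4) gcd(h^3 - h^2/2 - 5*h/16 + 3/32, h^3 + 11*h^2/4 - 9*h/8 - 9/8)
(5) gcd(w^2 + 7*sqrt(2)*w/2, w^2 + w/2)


(1) = 6*b + d
(2) = gcd((m - 7/4)*(m - 1)^2, (m - 1)*(m + 3/2)*(m + 2)) = m - 1
(3) = gcd(n*(n + 4), n*(n - 8)*(n - 4)) = n
(4) = gcd((h - 3/4)*(h - 1/4)*(h + 1/2), (h - 3/4)*(h + 1/2)*(h + 3)) = h^2 - h/4 - 3/8
(5) = w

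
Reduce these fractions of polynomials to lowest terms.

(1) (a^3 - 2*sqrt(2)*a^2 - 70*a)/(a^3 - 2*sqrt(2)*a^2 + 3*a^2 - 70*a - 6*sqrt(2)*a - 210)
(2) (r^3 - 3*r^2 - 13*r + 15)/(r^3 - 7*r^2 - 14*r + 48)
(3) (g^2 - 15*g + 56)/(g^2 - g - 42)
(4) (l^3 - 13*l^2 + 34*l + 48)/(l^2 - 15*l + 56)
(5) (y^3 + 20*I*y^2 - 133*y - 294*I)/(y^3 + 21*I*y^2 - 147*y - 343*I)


(1) = a/(a + 3)
(2) = (r^2 - 6*r + 5)/(r^2 - 10*r + 16)
(3) = (g - 8)/(g + 6)
(4) = (l^2 - 5*l - 6)/(l - 7)
(5) = (y + 6*I)/(y + 7*I)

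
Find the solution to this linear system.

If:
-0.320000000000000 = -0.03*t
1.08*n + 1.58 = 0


Then:
n = -1.46
t = 10.67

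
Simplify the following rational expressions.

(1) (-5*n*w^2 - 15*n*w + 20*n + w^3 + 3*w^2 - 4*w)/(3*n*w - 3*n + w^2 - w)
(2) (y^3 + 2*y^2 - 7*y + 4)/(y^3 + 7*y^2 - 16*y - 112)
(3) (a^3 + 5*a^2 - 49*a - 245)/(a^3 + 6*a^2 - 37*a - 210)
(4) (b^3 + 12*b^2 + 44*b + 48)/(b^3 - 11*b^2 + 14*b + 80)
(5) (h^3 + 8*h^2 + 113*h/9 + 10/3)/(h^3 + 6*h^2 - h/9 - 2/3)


(1) = (-5*n*w - 20*n + w^2 + 4*w)/(3*n + w)
(2) = (y^2 - 2*y + 1)/(y^2 + 3*y - 28)
(3) = (a - 7)/(a - 6)
(4) = (b^2 + 10*b + 24)/(b^2 - 13*b + 40)
(5) = (3*h + 5)/(3*h - 1)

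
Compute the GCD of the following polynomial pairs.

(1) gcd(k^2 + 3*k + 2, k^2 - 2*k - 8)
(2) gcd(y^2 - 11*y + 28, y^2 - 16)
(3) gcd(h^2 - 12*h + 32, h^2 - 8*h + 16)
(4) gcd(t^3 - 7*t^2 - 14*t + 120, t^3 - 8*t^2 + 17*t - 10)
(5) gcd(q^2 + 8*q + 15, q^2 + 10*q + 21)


(1) = k + 2
(2) = gcd((y - 7)*(y - 4), (y - 4)*(y + 4)) = y - 4
(3) = h - 4
(4) = t - 5
(5) = gcd((q + 3)*(q + 5), (q + 3)*(q + 7)) = q + 3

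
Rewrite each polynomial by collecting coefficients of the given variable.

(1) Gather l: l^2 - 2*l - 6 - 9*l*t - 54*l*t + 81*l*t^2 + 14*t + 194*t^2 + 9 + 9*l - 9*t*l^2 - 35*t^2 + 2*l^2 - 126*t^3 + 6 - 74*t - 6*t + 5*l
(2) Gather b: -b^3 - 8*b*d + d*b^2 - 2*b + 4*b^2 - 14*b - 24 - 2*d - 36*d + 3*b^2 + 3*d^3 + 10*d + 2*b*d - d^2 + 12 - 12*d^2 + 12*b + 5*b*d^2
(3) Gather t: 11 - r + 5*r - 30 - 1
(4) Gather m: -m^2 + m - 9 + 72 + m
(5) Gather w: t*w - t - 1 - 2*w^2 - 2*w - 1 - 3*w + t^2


(1) = l^2*(3 - 9*t) + l*(81*t^2 - 63*t + 12) - 126*t^3 + 159*t^2 - 66*t + 9
(2) = -b^3 + b^2*(d + 7) + b*(5*d^2 - 6*d - 4) + 3*d^3 - 13*d^2 - 28*d - 12
(3) = 4*r - 20
(4) = -m^2 + 2*m + 63
(5) = t^2 - t - 2*w^2 + w*(t - 5) - 2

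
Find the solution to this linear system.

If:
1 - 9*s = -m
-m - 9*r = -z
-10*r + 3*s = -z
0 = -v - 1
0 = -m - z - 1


Then:
m = -2/7
r = -1/21
s = 5/63
v = -1
z = -5/7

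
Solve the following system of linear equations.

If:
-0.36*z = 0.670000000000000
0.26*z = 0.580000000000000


Then:
No Solution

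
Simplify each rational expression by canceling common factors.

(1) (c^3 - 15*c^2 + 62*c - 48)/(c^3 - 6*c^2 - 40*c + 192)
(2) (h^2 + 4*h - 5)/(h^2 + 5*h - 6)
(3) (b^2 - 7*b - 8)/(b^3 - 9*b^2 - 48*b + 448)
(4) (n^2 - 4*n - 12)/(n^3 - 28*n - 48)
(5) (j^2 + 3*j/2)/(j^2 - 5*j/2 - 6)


(1) = (c^2 - 7*c + 6)/(c^2 + 2*c - 24)
(2) = (h + 5)/(h + 6)
(3) = (b + 1)/(b^2 - b - 56)
(4) = 1/(n + 4)
(5) = j/(j - 4)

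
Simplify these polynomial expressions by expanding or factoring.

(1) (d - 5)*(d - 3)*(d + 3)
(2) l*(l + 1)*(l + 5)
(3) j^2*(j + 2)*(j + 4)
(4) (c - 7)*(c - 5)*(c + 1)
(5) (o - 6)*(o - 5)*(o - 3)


(1) = d^3 - 5*d^2 - 9*d + 45
(2) = l^3 + 6*l^2 + 5*l
(3) = j^4 + 6*j^3 + 8*j^2
(4) = c^3 - 11*c^2 + 23*c + 35
(5) = o^3 - 14*o^2 + 63*o - 90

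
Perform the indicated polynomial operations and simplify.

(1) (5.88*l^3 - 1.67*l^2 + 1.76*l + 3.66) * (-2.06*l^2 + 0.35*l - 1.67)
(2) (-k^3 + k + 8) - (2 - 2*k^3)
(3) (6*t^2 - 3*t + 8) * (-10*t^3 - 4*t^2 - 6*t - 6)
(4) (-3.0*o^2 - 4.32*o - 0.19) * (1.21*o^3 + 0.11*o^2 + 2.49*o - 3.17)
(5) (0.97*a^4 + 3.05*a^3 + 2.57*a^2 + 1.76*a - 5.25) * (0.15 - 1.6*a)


(1) = -12.1128*l^5 + 5.4982*l^4 - 14.0297*l^3 - 4.1347*l^2 - 1.6582*l - 6.1122
(2) = k^3 + k + 6
(3) = -60*t^5 + 6*t^4 - 104*t^3 - 50*t^2 - 30*t - 48
(4) = -3.63*o^5 - 5.5572*o^4 - 8.1751*o^3 - 1.2677*o^2 + 13.2213*o + 0.6023
(5) = -1.552*a^5 - 4.7345*a^4 - 3.6545*a^3 - 2.4305*a^2 + 8.664*a - 0.7875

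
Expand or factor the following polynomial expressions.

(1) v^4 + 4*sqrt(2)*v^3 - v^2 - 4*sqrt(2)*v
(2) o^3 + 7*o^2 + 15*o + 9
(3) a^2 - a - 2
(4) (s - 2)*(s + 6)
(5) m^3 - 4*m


(1) = v*(v - 1)*(v + 1)*(v + 4*sqrt(2))
(2) = (o + 1)*(o + 3)^2
(3) = (a - 2)*(a + 1)
(4) = s^2 + 4*s - 12
(5) = m*(m - 2)*(m + 2)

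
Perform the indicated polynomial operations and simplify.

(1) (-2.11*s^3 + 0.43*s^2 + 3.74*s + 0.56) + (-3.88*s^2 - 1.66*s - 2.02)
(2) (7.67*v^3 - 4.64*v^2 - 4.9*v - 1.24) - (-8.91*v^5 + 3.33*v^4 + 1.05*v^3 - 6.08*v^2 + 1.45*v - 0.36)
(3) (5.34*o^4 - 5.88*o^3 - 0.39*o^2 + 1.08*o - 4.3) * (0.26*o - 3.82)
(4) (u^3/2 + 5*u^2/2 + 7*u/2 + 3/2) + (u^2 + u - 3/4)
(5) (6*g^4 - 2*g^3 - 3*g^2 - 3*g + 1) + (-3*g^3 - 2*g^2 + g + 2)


(1) = -2.11*s^3 - 3.45*s^2 + 2.08*s - 1.46
(2) = 8.91*v^5 - 3.33*v^4 + 6.62*v^3 + 1.44*v^2 - 6.35*v - 0.88
(3) = 1.3884*o^5 - 21.9276*o^4 + 22.3602*o^3 + 1.7706*o^2 - 5.2436*o + 16.426
(4) = u^3/2 + 7*u^2/2 + 9*u/2 + 3/4
(5) = 6*g^4 - 5*g^3 - 5*g^2 - 2*g + 3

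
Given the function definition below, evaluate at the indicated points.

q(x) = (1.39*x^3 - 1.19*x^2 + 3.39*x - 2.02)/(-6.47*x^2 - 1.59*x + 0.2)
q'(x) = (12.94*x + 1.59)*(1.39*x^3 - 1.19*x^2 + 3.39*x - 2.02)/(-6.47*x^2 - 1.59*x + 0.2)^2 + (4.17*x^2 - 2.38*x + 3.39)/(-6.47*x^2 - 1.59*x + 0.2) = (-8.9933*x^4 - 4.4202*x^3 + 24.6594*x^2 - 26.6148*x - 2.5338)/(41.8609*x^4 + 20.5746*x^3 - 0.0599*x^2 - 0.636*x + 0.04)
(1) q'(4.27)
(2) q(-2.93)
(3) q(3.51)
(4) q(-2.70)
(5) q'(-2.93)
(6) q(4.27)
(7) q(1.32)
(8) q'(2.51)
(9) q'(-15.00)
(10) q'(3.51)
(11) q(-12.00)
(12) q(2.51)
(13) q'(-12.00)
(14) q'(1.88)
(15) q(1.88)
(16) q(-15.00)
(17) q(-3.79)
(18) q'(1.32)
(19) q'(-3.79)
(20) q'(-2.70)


(1) = -0.19
(2) = 1.13
(3) = -0.65
(4) = 1.11
(5) = -0.10
(6) = -0.79
(7) = -0.27
(8) = -0.17
(9) = -0.21
(10) = -0.19
(11) = 2.87
(12) = -0.47
(13) = -0.21
(14) = -0.16
(15) = -0.37
(16) = 3.50
(17) = 1.24
(18) = -0.19
(19) = -0.15
(20) = -0.08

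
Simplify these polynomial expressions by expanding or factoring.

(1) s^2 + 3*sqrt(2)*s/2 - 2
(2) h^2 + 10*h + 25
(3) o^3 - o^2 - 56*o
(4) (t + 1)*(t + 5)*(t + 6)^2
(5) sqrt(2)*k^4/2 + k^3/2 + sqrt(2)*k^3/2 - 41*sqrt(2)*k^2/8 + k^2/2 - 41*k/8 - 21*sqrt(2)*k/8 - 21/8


(1) = (s - sqrt(2)/2)*(s + 2*sqrt(2))
(2) = (h + 5)^2
(3) = o*(o - 8)*(o + 7)
(4) = t^4 + 18*t^3 + 113*t^2 + 276*t + 180
(5) = (k - 3)*(k + 1/2)*(k + 7/2)*(sqrt(2)*k/2 + 1/2)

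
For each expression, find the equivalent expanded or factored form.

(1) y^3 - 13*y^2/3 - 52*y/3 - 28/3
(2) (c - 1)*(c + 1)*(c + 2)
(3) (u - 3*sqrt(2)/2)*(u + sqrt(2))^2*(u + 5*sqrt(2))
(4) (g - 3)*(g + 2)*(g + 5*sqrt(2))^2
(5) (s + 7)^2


(1) = (y - 7)*(y + 2/3)*(y + 2)
(2) = c^3 + 2*c^2 - c - 2
(3) = u^4 + 11*sqrt(2)*u^3/2 + u^2 - 23*sqrt(2)*u - 30
(4) = g^4 - g^3 + 10*sqrt(2)*g^3 - 10*sqrt(2)*g^2 + 44*g^2 - 60*sqrt(2)*g - 50*g - 300
(5) = s^2 + 14*s + 49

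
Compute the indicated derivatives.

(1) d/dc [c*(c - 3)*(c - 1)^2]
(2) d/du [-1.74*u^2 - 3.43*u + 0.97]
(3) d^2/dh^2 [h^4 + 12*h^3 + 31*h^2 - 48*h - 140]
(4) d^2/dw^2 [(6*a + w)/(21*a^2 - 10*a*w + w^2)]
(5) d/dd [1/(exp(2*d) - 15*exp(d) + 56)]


(1) = 4*c^3 - 15*c^2 + 14*c - 3
(2) = -3.48*u - 3.43
(3) = 12*h^2 + 72*h + 62
(4) = 2*((4*a - 3*w)*(21*a^2 - 10*a*w + w^2) + 4*(5*a - w)^2*(6*a + w))/(21*a^2 - 10*a*w + w^2)^3
(5) = (15 - 2*exp(d))*exp(d)/(exp(2*d) - 15*exp(d) + 56)^2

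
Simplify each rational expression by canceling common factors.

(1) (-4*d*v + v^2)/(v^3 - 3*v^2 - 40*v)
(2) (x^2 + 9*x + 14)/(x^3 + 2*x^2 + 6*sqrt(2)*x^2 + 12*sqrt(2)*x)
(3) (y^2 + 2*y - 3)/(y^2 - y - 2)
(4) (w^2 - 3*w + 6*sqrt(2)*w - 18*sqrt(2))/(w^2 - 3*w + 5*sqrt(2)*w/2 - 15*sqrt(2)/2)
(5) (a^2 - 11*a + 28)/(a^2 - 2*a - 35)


(1) = (-4*d + v)/(v^2 - 3*v - 40)
(2) = (x + 7)/(x^2 + 6*sqrt(2)*x)
(3) = (y^2 + 2*y - 3)/(y^2 - y - 2)
(4) = (2*w + 12*sqrt(2))/(2*w + 5*sqrt(2))
(5) = (a - 4)/(a + 5)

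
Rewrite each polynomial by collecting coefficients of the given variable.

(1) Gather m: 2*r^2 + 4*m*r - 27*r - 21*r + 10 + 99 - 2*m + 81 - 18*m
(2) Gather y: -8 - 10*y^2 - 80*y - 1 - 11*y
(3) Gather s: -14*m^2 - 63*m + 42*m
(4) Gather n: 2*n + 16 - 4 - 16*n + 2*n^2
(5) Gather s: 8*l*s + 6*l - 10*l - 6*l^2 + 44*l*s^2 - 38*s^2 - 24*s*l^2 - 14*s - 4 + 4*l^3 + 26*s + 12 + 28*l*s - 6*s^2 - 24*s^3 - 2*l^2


(1) = m*(4*r - 20) + 2*r^2 - 48*r + 190
(2) = -10*y^2 - 91*y - 9
(3) = -14*m^2 - 21*m
(4) = 2*n^2 - 14*n + 12
(5) = 4*l^3 - 8*l^2 - 4*l - 24*s^3 + s^2*(44*l - 44) + s*(-24*l^2 + 36*l + 12) + 8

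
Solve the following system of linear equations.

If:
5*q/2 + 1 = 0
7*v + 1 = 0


Then:
q = -2/5
v = -1/7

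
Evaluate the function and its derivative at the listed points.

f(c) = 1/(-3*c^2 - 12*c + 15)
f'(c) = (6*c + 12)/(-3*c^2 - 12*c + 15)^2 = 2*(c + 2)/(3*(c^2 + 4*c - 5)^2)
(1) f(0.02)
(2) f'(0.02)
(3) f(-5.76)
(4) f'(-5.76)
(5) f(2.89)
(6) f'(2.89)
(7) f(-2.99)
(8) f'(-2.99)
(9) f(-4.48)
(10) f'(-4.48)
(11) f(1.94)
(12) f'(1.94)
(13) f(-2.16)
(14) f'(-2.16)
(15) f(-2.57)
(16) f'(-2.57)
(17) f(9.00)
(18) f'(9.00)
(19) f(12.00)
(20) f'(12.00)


(1) = 0.07
(2) = 0.06
(3) = -0.06
(4) = -0.09
(5) = -0.02
(6) = 0.01
(7) = 0.04
(8) = -0.01
(9) = 0.12
(10) = -0.20
(11) = -0.05
(12) = 0.06
(13) = 0.04
(14) = -0.00
(15) = 0.04
(16) = -0.01
(17) = -0.00
(18) = 0.00
(19) = -0.00
(20) = 0.00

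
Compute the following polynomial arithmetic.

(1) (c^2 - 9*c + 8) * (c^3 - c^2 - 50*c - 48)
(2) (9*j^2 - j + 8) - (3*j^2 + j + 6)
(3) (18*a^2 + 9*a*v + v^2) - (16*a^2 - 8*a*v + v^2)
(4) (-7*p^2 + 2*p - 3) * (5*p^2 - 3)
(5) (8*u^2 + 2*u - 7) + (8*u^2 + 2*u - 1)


(1) = c^5 - 10*c^4 - 33*c^3 + 394*c^2 + 32*c - 384
(2) = 6*j^2 - 2*j + 2
(3) = 2*a^2 + 17*a*v
(4) = -35*p^4 + 10*p^3 + 6*p^2 - 6*p + 9
(5) = 16*u^2 + 4*u - 8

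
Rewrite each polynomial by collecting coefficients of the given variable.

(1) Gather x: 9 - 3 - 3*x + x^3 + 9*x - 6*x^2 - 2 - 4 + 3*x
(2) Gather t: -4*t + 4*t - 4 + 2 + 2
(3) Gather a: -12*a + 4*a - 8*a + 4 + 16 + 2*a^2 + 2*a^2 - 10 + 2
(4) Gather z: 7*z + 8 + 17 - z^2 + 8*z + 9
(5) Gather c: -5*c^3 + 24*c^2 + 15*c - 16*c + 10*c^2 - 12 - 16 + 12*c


(1) = x^3 - 6*x^2 + 9*x
(2) = 0
(3) = 4*a^2 - 16*a + 12
(4) = -z^2 + 15*z + 34
(5) = -5*c^3 + 34*c^2 + 11*c - 28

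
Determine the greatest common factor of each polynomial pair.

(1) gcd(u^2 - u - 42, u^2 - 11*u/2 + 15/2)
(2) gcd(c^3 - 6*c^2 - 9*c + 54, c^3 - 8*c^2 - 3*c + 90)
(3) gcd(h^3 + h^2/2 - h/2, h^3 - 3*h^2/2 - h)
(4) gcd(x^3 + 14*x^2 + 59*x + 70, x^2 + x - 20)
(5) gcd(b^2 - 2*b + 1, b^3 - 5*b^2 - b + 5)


(1) = 1
(2) = c^2 - 3*c - 18
(3) = h
(4) = x + 5
(5) = b - 1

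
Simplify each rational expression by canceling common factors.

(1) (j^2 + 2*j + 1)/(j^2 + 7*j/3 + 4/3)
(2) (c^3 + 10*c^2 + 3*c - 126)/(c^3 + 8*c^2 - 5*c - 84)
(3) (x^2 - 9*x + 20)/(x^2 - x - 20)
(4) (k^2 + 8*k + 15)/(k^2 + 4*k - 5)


(1) = (3*j + 3)/(3*j + 4)
(2) = (c + 6)/(c + 4)
(3) = (x - 4)/(x + 4)
(4) = (k + 3)/(k - 1)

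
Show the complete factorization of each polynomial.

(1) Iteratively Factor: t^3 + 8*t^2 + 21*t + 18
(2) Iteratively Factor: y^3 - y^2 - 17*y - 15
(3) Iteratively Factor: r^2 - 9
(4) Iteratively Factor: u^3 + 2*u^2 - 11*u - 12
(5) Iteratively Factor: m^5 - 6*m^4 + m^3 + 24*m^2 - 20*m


(1) = (t + 3)*(t^2 + 5*t + 6) = (t + 3)^2*(t + 2)
(2) = (y + 1)*(y^2 - 2*y - 15) = (y + 1)*(y + 3)*(y - 5)
(3) = (r + 3)*(r - 3)
(4) = (u - 3)*(u^2 + 5*u + 4) = (u - 3)*(u + 4)*(u + 1)
(5) = (m - 1)*(m^4 - 5*m^3 - 4*m^2 + 20*m) = m*(m - 1)*(m^3 - 5*m^2 - 4*m + 20) = m*(m - 2)*(m - 1)*(m^2 - 3*m - 10) = m*(m - 5)*(m - 2)*(m - 1)*(m + 2)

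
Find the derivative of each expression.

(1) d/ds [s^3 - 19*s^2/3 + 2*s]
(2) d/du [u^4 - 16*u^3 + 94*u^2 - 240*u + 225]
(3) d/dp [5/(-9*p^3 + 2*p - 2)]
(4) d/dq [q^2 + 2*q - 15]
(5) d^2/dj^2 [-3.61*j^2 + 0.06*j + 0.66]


(1) = 3*s^2 - 38*s/3 + 2
(2) = 4*u^3 - 48*u^2 + 188*u - 240
(3) = 5*(27*p^2 - 2)/(9*p^3 - 2*p + 2)^2
(4) = 2*q + 2
(5) = -7.22000000000000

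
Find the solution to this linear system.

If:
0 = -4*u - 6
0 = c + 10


Then:
c = -10
u = -3/2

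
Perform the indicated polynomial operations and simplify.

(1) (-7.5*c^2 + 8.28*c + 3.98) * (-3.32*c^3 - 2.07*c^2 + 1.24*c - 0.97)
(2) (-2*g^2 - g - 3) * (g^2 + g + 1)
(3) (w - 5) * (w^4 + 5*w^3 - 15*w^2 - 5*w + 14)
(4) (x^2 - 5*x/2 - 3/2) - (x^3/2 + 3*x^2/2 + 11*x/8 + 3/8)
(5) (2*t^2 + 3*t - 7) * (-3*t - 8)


(1) = 24.9*c^5 - 11.9646*c^4 - 39.6532*c^3 + 9.3036*c^2 - 3.0964*c - 3.8606
(2) = -2*g^4 - 3*g^3 - 6*g^2 - 4*g - 3
(3) = w^5 - 40*w^3 + 70*w^2 + 39*w - 70
(4) = -x^3/2 - x^2/2 - 31*x/8 - 15/8
(5) = -6*t^3 - 25*t^2 - 3*t + 56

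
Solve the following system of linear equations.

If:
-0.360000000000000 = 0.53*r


Then:
r = -0.68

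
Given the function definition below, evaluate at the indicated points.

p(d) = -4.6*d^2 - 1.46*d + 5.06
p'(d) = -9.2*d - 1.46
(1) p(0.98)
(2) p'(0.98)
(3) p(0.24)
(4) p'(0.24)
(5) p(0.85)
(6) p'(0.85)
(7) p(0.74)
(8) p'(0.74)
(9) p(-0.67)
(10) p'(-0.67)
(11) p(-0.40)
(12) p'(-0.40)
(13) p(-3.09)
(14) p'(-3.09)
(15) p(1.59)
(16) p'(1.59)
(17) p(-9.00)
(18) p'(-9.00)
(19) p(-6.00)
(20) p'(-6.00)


(1) = -0.79
(2) = -10.48
(3) = 4.44
(4) = -3.67
(5) = 0.50
(6) = -9.28
(7) = 1.46
(8) = -8.27
(9) = 3.97
(10) = 4.70
(11) = 4.91
(12) = 2.22
(13) = -34.35
(14) = 26.97
(15) = -8.89
(16) = -16.09
(17) = -354.40
(18) = 81.34
(19) = -151.78
(20) = 53.74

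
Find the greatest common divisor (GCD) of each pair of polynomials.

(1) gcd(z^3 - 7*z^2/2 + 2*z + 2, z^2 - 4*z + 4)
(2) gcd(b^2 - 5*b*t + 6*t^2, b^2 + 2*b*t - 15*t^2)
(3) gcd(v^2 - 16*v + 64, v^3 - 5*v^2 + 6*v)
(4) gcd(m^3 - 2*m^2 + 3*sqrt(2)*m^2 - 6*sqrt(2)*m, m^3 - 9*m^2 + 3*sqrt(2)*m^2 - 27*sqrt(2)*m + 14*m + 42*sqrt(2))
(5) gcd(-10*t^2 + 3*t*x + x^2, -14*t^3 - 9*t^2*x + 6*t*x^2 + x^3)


(1) = gcd((z - 2)^2*(z + 1/2), (z - 2)^2) = z^2 - 4*z + 4
(2) = -b + 3*t
(3) = 1
(4) = m^2 + m*(-2 + 3*sqrt(2)) - 6*sqrt(2)
(5) = gcd((-2*t + x)*(5*t + x), (-2*t + x)*(t + x)*(7*t + x)) = -2*t + x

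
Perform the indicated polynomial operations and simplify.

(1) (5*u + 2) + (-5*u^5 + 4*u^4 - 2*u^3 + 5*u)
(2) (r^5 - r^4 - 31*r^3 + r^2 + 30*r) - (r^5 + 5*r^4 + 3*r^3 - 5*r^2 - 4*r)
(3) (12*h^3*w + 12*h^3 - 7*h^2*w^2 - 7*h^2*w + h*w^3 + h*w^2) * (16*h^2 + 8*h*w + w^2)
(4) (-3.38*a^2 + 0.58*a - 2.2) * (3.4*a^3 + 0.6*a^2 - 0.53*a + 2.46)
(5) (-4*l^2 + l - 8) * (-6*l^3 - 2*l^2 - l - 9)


(1) = -5*u^5 + 4*u^4 - 2*u^3 + 10*u + 2
(2) = -6*r^4 - 34*r^3 + 6*r^2 + 34*r
(3) = 192*h^5*w + 192*h^5 - 16*h^4*w^2 - 16*h^4*w - 28*h^3*w^3 - 28*h^3*w^2 + h^2*w^4 + h^2*w^3 + h*w^5 + h*w^4
(4) = -11.492*a^5 - 0.056*a^4 - 5.3406*a^3 - 9.9422*a^2 + 2.5928*a - 5.412
(5) = 24*l^5 + 2*l^4 + 50*l^3 + 51*l^2 - l + 72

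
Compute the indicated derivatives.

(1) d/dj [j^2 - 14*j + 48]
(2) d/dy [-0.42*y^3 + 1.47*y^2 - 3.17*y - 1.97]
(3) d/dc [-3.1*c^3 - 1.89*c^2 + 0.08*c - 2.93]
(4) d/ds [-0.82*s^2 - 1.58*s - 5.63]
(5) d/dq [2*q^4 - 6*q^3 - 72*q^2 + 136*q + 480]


(1) = 2*j - 14
(2) = -1.26*y^2 + 2.94*y - 3.17
(3) = -9.3*c^2 - 3.78*c + 0.08
(4) = -1.64*s - 1.58
(5) = 8*q^3 - 18*q^2 - 144*q + 136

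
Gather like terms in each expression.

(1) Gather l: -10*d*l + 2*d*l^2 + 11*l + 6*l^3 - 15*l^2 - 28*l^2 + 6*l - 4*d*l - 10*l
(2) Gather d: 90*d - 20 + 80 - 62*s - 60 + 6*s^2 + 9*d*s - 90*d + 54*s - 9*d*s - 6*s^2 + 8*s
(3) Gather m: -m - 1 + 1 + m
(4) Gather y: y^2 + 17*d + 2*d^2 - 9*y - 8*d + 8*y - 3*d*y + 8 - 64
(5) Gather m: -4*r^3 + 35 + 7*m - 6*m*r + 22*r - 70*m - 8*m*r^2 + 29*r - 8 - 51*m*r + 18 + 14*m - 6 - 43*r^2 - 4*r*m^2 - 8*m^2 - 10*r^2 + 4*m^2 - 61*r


(1) = 6*l^3 + l^2*(2*d - 43) + l*(7 - 14*d)
(2) = 0
(3) = 0
(4) = 2*d^2 + 9*d + y^2 + y*(-3*d - 1) - 56
(5) = m^2*(-4*r - 4) + m*(-8*r^2 - 57*r - 49) - 4*r^3 - 53*r^2 - 10*r + 39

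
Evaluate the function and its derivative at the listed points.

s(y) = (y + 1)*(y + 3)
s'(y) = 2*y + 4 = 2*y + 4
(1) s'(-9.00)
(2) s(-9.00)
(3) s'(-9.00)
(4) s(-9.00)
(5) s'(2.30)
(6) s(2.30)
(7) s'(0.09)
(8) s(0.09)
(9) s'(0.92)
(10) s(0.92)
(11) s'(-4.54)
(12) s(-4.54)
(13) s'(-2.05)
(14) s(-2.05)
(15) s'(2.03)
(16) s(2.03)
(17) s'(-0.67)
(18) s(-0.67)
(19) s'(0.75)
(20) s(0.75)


(1) = -14.00
(2) = 48.00
(3) = -14.00
(4) = 48.00
(5) = 8.60
(6) = 17.49
(7) = 4.18
(8) = 3.37
(9) = 5.84
(10) = 7.53
(11) = -5.08
(12) = 5.45
(13) = -0.10
(14) = -1.00
(15) = 8.06
(16) = 15.24
(17) = 2.66
(18) = 0.77
(19) = 5.50
(20) = 6.56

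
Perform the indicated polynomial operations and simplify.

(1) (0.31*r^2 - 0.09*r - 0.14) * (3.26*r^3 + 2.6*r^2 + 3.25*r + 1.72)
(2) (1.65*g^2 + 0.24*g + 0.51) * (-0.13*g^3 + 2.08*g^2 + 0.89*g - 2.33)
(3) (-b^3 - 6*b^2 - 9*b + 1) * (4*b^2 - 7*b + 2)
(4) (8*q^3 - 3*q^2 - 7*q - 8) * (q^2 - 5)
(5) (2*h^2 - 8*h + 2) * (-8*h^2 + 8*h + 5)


(1) = 1.0106*r^5 + 0.5126*r^4 + 0.3171*r^3 - 0.1233*r^2 - 0.6098*r - 0.2408
(2) = -0.2145*g^5 + 3.4008*g^4 + 1.9014*g^3 - 2.5701*g^2 - 0.1053*g - 1.1883
(3) = -4*b^5 - 17*b^4 + 4*b^3 + 55*b^2 - 25*b + 2
(4) = 8*q^5 - 3*q^4 - 47*q^3 + 7*q^2 + 35*q + 40
(5) = -16*h^4 + 80*h^3 - 70*h^2 - 24*h + 10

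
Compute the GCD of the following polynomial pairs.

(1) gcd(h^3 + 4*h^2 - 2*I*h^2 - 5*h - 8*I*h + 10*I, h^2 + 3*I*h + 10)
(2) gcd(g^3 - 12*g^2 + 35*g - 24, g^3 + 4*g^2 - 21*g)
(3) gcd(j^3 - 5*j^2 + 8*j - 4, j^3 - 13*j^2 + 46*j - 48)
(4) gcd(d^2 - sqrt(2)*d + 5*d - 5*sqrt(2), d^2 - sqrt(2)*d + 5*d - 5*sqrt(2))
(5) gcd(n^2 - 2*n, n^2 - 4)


(1) = gcd((h - 1)*(h + 5)*(h - 2*I), (h - 2*I)*(h + 5*I)) = h - 2*I
(2) = g - 3
(3) = gcd((j - 2)^2*(j - 1), (j - 8)*(j - 3)*(j - 2)) = j - 2
(4) = d^2 + d*(5 - sqrt(2)) - 5*sqrt(2)
(5) = gcd(n*(n - 2), (n - 2)*(n + 2)) = n - 2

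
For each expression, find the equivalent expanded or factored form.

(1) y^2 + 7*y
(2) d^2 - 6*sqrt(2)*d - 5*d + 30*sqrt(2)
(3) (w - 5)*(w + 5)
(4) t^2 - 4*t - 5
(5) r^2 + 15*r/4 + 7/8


(1) = y*(y + 7)
(2) = (d - 5)*(d - 6*sqrt(2))
(3) = w^2 - 25
(4) = (t - 5)*(t + 1)
(5) = (r + 1/4)*(r + 7/2)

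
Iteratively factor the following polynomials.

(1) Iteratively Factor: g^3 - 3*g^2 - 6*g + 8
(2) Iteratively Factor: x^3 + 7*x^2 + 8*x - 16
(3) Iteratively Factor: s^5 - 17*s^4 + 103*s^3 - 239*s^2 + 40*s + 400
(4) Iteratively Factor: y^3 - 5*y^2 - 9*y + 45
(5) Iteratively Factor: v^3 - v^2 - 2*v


(1) = (g - 4)*(g^2 + g - 2) = (g - 4)*(g - 1)*(g + 2)
(2) = (x + 4)*(x^2 + 3*x - 4) = (x - 1)*(x + 4)*(x + 4)
(3) = (s - 5)*(s^4 - 12*s^3 + 43*s^2 - 24*s - 80) = (s - 5)*(s - 4)*(s^3 - 8*s^2 + 11*s + 20) = (s - 5)*(s - 4)*(s + 1)*(s^2 - 9*s + 20) = (s - 5)*(s - 4)^2*(s + 1)*(s - 5)
(4) = (y - 5)*(y^2 - 9) = (y - 5)*(y - 3)*(y + 3)
(5) = (v + 1)*(v^2 - 2*v) = v*(v + 1)*(v - 2)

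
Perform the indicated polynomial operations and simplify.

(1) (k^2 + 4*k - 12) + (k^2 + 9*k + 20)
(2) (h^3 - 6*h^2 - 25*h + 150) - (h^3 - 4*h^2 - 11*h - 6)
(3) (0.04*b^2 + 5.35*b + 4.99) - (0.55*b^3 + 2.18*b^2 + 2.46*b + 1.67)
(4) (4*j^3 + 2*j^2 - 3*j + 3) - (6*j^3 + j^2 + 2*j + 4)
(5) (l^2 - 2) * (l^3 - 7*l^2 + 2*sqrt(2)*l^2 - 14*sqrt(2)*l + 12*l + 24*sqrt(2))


(1) = 2*k^2 + 13*k + 8
(2) = -2*h^2 - 14*h + 156
(3) = -0.55*b^3 - 2.14*b^2 + 2.89*b + 3.32
(4) = -2*j^3 + j^2 - 5*j - 1
(5) = l^5 - 7*l^4 + 2*sqrt(2)*l^4 - 14*sqrt(2)*l^3 + 10*l^3 + 14*l^2 + 20*sqrt(2)*l^2 - 24*l + 28*sqrt(2)*l - 48*sqrt(2)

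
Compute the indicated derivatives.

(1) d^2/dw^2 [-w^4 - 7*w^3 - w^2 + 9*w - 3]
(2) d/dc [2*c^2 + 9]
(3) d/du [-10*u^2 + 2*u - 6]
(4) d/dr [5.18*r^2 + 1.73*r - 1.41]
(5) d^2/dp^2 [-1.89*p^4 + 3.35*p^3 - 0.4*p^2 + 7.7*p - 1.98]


(1) = -12*w^2 - 42*w - 2
(2) = 4*c
(3) = 2 - 20*u
(4) = 10.36*r + 1.73
(5) = -22.68*p^2 + 20.1*p - 0.8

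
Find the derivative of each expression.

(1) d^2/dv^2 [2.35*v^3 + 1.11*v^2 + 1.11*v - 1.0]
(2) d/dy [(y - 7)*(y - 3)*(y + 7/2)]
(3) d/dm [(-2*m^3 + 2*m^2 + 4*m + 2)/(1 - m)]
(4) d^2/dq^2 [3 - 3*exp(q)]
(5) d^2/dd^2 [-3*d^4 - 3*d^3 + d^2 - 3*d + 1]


(1) = 14.1*v + 2.22
(2) = 3*y^2 - 13*y - 14
(3) = 2*(2*m^3 - 4*m^2 + 2*m + 3)/(m^2 - 2*m + 1)
(4) = -3*exp(q)
(5) = -36*d^2 - 18*d + 2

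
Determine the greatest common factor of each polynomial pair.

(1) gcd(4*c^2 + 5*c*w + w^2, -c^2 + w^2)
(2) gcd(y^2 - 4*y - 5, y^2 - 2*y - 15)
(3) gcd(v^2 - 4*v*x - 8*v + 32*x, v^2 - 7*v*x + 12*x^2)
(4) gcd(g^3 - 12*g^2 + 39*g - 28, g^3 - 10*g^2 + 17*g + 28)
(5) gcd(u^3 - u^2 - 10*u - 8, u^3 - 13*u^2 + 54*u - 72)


(1) = c + w
(2) = gcd((y - 5)*(y + 1), (y - 5)*(y + 3)) = y - 5
(3) = -v + 4*x
(4) = g^2 - 11*g + 28
(5) = u - 4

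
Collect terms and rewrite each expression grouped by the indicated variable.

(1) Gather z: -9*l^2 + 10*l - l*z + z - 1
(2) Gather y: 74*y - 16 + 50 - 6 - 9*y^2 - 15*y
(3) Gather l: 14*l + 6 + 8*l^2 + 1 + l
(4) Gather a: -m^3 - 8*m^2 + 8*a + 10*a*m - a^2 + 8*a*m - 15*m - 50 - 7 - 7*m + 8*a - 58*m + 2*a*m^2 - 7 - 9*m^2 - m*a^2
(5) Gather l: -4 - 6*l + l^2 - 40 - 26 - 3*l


(1) = -9*l^2 + 10*l + z*(1 - l) - 1
(2) = -9*y^2 + 59*y + 28
(3) = 8*l^2 + 15*l + 7
(4) = a^2*(-m - 1) + a*(2*m^2 + 18*m + 16) - m^3 - 17*m^2 - 80*m - 64
(5) = l^2 - 9*l - 70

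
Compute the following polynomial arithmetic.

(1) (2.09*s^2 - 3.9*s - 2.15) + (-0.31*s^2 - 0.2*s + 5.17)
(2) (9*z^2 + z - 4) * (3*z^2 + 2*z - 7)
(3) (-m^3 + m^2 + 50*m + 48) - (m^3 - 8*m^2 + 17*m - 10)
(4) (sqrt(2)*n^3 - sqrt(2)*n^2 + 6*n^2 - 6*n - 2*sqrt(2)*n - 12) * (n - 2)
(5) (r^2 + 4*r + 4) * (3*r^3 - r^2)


(1) = 1.78*s^2 - 4.1*s + 3.02
(2) = 27*z^4 + 21*z^3 - 73*z^2 - 15*z + 28
(3) = -2*m^3 + 9*m^2 + 33*m + 58
(4) = sqrt(2)*n^4 - 3*sqrt(2)*n^3 + 6*n^3 - 18*n^2 + 4*sqrt(2)*n + 24
(5) = 3*r^5 + 11*r^4 + 8*r^3 - 4*r^2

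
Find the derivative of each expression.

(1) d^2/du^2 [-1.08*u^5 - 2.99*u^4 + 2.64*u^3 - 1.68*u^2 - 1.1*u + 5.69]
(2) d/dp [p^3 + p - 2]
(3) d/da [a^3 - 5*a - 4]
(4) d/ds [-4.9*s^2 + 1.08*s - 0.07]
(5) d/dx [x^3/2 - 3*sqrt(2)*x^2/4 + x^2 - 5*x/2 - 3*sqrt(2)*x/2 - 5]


(1) = -21.6*u^3 - 35.88*u^2 + 15.84*u - 3.36
(2) = 3*p^2 + 1
(3) = 3*a^2 - 5
(4) = 1.08 - 9.8*s
(5) = 3*x^2/2 - 3*sqrt(2)*x/2 + 2*x - 5/2 - 3*sqrt(2)/2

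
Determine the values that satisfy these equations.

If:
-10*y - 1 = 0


Then:
y = -1/10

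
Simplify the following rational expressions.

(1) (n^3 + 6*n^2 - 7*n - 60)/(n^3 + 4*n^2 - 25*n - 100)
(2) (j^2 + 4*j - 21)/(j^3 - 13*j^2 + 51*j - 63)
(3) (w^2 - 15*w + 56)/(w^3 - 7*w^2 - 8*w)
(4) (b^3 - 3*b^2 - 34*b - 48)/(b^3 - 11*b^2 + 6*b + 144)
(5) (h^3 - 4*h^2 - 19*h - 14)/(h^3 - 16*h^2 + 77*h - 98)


(1) = (n - 3)/(n - 5)
(2) = (j + 7)/(j^2 - 10*j + 21)
(3) = (w - 7)/(w^2 + w)
(4) = (b + 2)/(b - 6)
(5) = (h^2 + 3*h + 2)/(h^2 - 9*h + 14)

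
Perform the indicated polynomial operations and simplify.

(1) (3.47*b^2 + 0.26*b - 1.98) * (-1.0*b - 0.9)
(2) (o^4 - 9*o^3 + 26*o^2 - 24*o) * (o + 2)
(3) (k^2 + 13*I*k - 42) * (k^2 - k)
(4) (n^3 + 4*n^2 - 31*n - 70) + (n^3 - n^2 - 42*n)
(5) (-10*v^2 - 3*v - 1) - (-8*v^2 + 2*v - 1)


(1) = -3.47*b^3 - 3.383*b^2 + 1.746*b + 1.782
(2) = o^5 - 7*o^4 + 8*o^3 + 28*o^2 - 48*o
(3) = k^4 - k^3 + 13*I*k^3 - 42*k^2 - 13*I*k^2 + 42*k
(4) = 2*n^3 + 3*n^2 - 73*n - 70
(5) = -2*v^2 - 5*v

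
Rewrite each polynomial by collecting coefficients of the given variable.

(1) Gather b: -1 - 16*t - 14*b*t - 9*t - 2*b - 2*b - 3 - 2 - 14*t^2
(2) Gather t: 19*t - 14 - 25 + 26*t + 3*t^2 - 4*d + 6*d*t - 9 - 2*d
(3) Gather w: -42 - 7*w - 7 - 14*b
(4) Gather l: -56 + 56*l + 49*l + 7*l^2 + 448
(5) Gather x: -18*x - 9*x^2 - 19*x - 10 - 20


(1) = b*(-14*t - 4) - 14*t^2 - 25*t - 6
(2) = -6*d + 3*t^2 + t*(6*d + 45) - 48
(3) = -14*b - 7*w - 49
(4) = 7*l^2 + 105*l + 392
(5) = -9*x^2 - 37*x - 30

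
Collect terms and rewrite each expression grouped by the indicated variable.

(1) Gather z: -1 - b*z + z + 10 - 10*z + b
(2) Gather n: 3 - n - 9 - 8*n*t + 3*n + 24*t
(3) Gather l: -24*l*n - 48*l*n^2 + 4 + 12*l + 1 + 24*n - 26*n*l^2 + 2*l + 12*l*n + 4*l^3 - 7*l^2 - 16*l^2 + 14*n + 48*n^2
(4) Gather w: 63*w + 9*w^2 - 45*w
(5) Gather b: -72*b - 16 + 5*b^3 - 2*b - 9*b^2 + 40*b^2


(1) = b + z*(-b - 9) + 9
(2) = n*(2 - 8*t) + 24*t - 6
(3) = 4*l^3 + l^2*(-26*n - 23) + l*(-48*n^2 - 12*n + 14) + 48*n^2 + 38*n + 5
(4) = 9*w^2 + 18*w
(5) = 5*b^3 + 31*b^2 - 74*b - 16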